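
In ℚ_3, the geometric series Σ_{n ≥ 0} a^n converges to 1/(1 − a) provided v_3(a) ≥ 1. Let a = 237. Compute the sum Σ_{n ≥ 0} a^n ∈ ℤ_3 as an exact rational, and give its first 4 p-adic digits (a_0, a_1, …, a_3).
Σ a^n = 1/(1 − a) = -1/236;  first 4 digits = (1, 1, 0, 2)

v_3(a) = 1 ≥ 1, so the series converges in ℤ_3 to 1/(1 − a) = 1/(1 − 237) = -1/236. Expand this rational in ℤ_3: compute digits iteratively via d_i = x_i mod 3, x_{i+1} = (x_i − d_i)/3. The first 4 digits are (1, 1, 0, 2).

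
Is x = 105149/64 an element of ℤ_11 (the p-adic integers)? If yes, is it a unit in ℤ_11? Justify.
x ∈ ℤ_11 but not a unit; v_11(x) = 3 > 0

ℤ_11 = {x ∈ ℚ_11 : v_11(x) ≥ 0} and ℤ_11^× = {x ∈ ℤ_11 : v_11(x) = 0}. Here v_11(105149/64) = v_11(num) − v_11(den) = 3; compare against these criteria.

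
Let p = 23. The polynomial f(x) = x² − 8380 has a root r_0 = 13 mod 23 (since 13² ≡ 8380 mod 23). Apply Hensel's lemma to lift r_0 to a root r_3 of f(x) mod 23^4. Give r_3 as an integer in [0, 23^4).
r_3 = 246619 (mod 279841)

Hensel's recurrence: r_{i+1} = r_i − f(r_i)·(f′(r_i))^{-1} mod 23^{i+2}, with f′(x) = 2x. Iterate:
  r_0 = 13 (mod 23)
  r_1 = 105 (mod 529)
  r_2 = 3279 (mod 12167)
  r_3 = 246619 (mod 279841)
Final: r_3 = 246619, and one checks f(r_3) ≡ 0 mod 23^4.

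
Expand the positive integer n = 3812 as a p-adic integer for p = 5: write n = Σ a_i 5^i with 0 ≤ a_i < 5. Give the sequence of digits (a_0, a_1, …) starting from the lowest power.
(a_0, a_1, …) = (2, 2, 2, 0, 1, 1)

Repeated division by 5 gives the digits low-to-high: 3812 = 2 + 2·5^1 + 2·5^2 + 1·5^4 + 1·5^5. Digit sequence: (2, 2, 2, 0, 1, 1).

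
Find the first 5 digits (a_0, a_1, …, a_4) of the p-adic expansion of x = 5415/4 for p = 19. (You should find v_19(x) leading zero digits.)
(a_0, …, a_4) = (0, 0, 18, 4, 14)

v_19(5415/4) = 2, so a_0 = ... = a_1 = 0. Factor out: x = 19^2 · u with u = 15/4 a unit in ℤ_19. Expand u iteratively via a_{v+i} = u_i mod 19, u_{i+1} = (u_i − a_{v+i})/19:
  u_0 = 15/4;  a_2 = 18;  u_1 = (u_0 − 18)/19 = -3/4
  u_1 = -3/4;  a_3 = 4;  u_2 = (u_1 − 4)/19 = -1/4
  u_2 = -1/4;  a_4 = 14;  u_3 = (u_2 − 14)/19 = -3/4
Digits: (0, 0, 18, 4, 14).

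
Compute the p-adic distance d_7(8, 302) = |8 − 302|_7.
d_7(8, 302) = 1/49

Step 1 — x − y = 8 − 302 = -294. Step 2 — v_7(-294) = 2 (factor: -294 = −(7^2 · 6); the sign does not affect v_p). Step 3 — |x − y|_7 = 7^{-2} = 1/49.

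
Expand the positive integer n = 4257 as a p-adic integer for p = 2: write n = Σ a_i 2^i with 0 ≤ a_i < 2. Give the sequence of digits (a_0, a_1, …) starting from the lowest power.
(a_0, a_1, …) = (1, 0, 0, 0, 0, 1, 0, 1, 0, 0, 0, 0, 1)

Repeated division by 2 gives the digits low-to-high: 4257 = 1 + 1·2^5 + 1·2^7 + 1·2^12. Digit sequence: (1, 0, 0, 0, 0, 1, 0, 1, 0, 0, 0, 0, 1).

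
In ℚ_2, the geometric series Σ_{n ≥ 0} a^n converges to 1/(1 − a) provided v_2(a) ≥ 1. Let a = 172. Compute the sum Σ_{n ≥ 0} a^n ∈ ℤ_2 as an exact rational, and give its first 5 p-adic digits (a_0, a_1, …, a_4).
Σ a^n = 1/(1 − a) = -1/171;  first 5 digits = (1, 0, 1, 1, 1)

v_2(a) = 2 ≥ 1, so the series converges in ℤ_2 to 1/(1 − a) = 1/(1 − 172) = -1/171. Expand this rational in ℤ_2: compute digits iteratively via d_i = x_i mod 2, x_{i+1} = (x_i − d_i)/2. The first 5 digits are (1, 0, 1, 1, 1).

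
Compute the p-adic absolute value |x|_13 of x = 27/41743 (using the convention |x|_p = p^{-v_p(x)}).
|27/41743|_13 = 2197

Step 1 — compute v_13(x) by factoring powers of 13 out of the numerator and denominator: v_13(27/41743) = -3. Step 2 — apply |x|_p = p^{-v_p(x)} = 13^{3} = 2197.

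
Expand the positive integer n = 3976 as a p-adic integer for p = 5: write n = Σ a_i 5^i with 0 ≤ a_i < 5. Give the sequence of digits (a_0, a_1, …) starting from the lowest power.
(a_0, a_1, …) = (1, 0, 4, 1, 1, 1)

Repeated division by 5 gives the digits low-to-high: 3976 = 1 + 4·5^2 + 1·5^3 + 1·5^4 + 1·5^5. Digit sequence: (1, 0, 4, 1, 1, 1).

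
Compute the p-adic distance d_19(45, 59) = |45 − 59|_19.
d_19(45, 59) = 1

Step 1 — x − y = 45 − 59 = -14. Step 2 — v_19(-14) = 0 (factor: -14 = −(19^0 · 14); the sign does not affect v_p). Step 3 — |x − y|_19 = 19^{0} = 1.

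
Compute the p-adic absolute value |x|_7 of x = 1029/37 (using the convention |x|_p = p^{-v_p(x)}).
|1029/37|_7 = 1/343

Step 1 — compute v_7(x) by factoring powers of 7 out of the numerator and denominator: v_7(1029/37) = 3. Step 2 — apply |x|_p = p^{-v_p(x)} = 7^{-3} = 1/343.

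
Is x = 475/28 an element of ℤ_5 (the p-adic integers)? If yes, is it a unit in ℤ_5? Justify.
x ∈ ℤ_5 but not a unit; v_5(x) = 2 > 0

ℤ_5 = {x ∈ ℚ_5 : v_5(x) ≥ 0} and ℤ_5^× = {x ∈ ℤ_5 : v_5(x) = 0}. Here v_5(475/28) = v_5(num) − v_5(den) = 2; compare against these criteria.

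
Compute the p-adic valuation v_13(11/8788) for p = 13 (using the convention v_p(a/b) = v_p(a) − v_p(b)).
v_13(11/8788) = -3

Factor powers of 13 from the numerator and denominator of the reduced fraction: 11 = 13^0 · 11 and 8788 = 13^3 · 4. Apply v_p(a/b) = v_p(a) − v_p(b): v_13(11/8788) = 0 − 3 = -3.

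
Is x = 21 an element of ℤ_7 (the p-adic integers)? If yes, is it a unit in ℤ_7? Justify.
x ∈ ℤ_7 but not a unit; v_7(x) = 1 > 0

ℤ_7 = {x ∈ ℚ_7 : v_7(x) ≥ 0} and ℤ_7^× = {x ∈ ℤ_7 : v_7(x) = 0}. Here v_7(21) = v_7(num) − v_7(den) = 1; compare against these criteria.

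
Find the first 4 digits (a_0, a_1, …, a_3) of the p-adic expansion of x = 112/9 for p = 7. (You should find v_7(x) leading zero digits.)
(a_0, …, a_3) = (0, 1, 4, 1)

v_7(112/9) = 1, so a_0 = ... = a_0 = 0. Factor out: x = 7^1 · u with u = 16/9 a unit in ℤ_7. Expand u iteratively via a_{v+i} = u_i mod 7, u_{i+1} = (u_i − a_{v+i})/7:
  u_0 = 16/9;  a_1 = 1;  u_1 = (u_0 − 1)/7 = 1/9
  u_1 = 1/9;  a_2 = 4;  u_2 = (u_1 − 4)/7 = -5/9
  u_2 = -5/9;  a_3 = 1;  u_3 = (u_2 − 1)/7 = -2/9
Digits: (0, 1, 4, 1).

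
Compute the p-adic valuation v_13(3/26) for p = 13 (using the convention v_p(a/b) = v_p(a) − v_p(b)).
v_13(3/26) = -1

Factor powers of 13 from the numerator and denominator of the reduced fraction: 3 = 13^0 · 3 and 26 = 13^1 · 2. Apply v_p(a/b) = v_p(a) − v_p(b): v_13(3/26) = 0 − 1 = -1.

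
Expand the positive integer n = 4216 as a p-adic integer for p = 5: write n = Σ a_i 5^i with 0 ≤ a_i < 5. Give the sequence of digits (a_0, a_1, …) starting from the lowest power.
(a_0, a_1, …) = (1, 3, 3, 3, 1, 1)

Repeated division by 5 gives the digits low-to-high: 4216 = 1 + 3·5^1 + 3·5^2 + 3·5^3 + 1·5^4 + 1·5^5. Digit sequence: (1, 3, 3, 3, 1, 1).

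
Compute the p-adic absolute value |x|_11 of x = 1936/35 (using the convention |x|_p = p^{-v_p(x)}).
|1936/35|_11 = 1/121

Step 1 — compute v_11(x) by factoring powers of 11 out of the numerator and denominator: v_11(1936/35) = 2. Step 2 — apply |x|_p = p^{-v_p(x)} = 11^{-2} = 1/121.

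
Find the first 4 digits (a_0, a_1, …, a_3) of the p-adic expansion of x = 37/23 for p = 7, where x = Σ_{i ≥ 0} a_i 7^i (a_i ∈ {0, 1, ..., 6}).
(a_0, …, a_3) = (1, 1, 2, 0)

v_7(37/23) = 0 (numerator and denominator both coprime to 7), so x ∈ ℤ_7^×. Compute digits iteratively via a_i = x_i mod 7, x_{i+1} = (x_i − a_i)/7, with x_0 = x:
  x_0 = 37/23;  a_0 = 1;  x_1 = (x_0 − 1)/7 = 2/23
  x_1 = 2/23;  a_1 = 1;  x_2 = (x_1 − 1)/7 = -3/23
  x_2 = -3/23;  a_2 = 2;  x_3 = (x_2 − 2)/7 = -7/23
  x_3 = -7/23;  a_3 = 0;  x_4 = (x_3 − 0)/7 = -1/23
Digits: (1, 1, 2, 0).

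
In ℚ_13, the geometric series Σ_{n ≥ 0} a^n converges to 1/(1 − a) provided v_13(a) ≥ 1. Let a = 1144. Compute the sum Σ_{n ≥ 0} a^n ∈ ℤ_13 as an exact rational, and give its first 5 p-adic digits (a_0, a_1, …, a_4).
Σ a^n = 1/(1 − a) = -1/1143;  first 5 digits = (1, 10, 2, 10, 1)

v_13(a) = 1 ≥ 1, so the series converges in ℤ_13 to 1/(1 − a) = 1/(1 − 1144) = -1/1143. Expand this rational in ℤ_13: compute digits iteratively via d_i = x_i mod 13, x_{i+1} = (x_i − d_i)/13. The first 5 digits are (1, 10, 2, 10, 1).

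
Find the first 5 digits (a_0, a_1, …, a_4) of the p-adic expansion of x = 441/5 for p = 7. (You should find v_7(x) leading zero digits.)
(a_0, …, a_4) = (0, 0, 6, 5, 2)

v_7(441/5) = 2, so a_0 = ... = a_1 = 0. Factor out: x = 7^2 · u with u = 9/5 a unit in ℤ_7. Expand u iteratively via a_{v+i} = u_i mod 7, u_{i+1} = (u_i − a_{v+i})/7:
  u_0 = 9/5;  a_2 = 6;  u_1 = (u_0 − 6)/7 = -3/5
  u_1 = -3/5;  a_3 = 5;  u_2 = (u_1 − 5)/7 = -4/5
  u_2 = -4/5;  a_4 = 2;  u_3 = (u_2 − 2)/7 = -2/5
Digits: (0, 0, 6, 5, 2).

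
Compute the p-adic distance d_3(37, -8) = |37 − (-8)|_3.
d_3(37, -8) = 1/9

Step 1 — x − y = 37 − (-8) = 45. Step 2 — v_3(45) = 2 (factor: 45 = (3^2 · 5); the sign does not affect v_p). Step 3 — |x − y|_3 = 3^{-2} = 1/9.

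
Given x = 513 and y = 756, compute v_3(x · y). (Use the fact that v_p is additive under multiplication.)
v_3(387828) = 6

v_p(x) = 3 (factor: 513 = 3^3 · 19); v_p(y) = 3 (factor: 756 = 3^3 · 28). Additivity: v_p(xy) = v_p(x) + v_p(y) = 3 + 3 = 6. (Direct check: xy = 387828 = 3^6 · (532).)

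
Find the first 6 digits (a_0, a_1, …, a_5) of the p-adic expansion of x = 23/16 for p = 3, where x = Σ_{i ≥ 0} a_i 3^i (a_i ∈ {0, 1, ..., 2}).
(a_0, …, a_5) = (2, 0, 2, 1, 0, 0)

v_3(23/16) = 0 (numerator and denominator both coprime to 3), so x ∈ ℤ_3^×. Compute digits iteratively via a_i = x_i mod 3, x_{i+1} = (x_i − a_i)/3, with x_0 = x:
  x_0 = 23/16;  a_0 = 2;  x_1 = (x_0 − 2)/3 = -3/16
  x_1 = -3/16;  a_1 = 0;  x_2 = (x_1 − 0)/3 = -1/16
  x_2 = -1/16;  a_2 = 2;  x_3 = (x_2 − 2)/3 = -11/16
  x_3 = -11/16;  a_3 = 1;  x_4 = (x_3 − 1)/3 = -9/16
  x_4 = -9/16;  a_4 = 0;  x_5 = (x_4 − 0)/3 = -3/16
  x_5 = -3/16;  a_5 = 0;  x_6 = (x_5 − 0)/3 = -1/16
Digits: (2, 0, 2, 1, 0, 0).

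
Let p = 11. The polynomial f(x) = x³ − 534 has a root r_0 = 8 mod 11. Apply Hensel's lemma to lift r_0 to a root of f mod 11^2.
r_1 = 85 (mod 121)

Hensel: r_{i+1} = r_i − f(r_i)/f′(r_i) mod 11^{i+2}, where f′(x) = 3x². Iterate:
  r_0 = 8 (mod 11)
  r_1 = 85 (mod 121)
Final: r = 85 with f(r) ≡ 0 mod 11^2.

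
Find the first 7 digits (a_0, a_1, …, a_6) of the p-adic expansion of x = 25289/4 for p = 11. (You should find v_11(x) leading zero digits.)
(a_0, …, a_6) = (0, 0, 0, 2, 3, 8, 2)

v_11(25289/4) = 3, so a_0 = ... = a_2 = 0. Factor out: x = 11^3 · u with u = 19/4 a unit in ℤ_11. Expand u iteratively via a_{v+i} = u_i mod 11, u_{i+1} = (u_i − a_{v+i})/11:
  u_0 = 19/4;  a_3 = 2;  u_1 = (u_0 − 2)/11 = 1/4
  u_1 = 1/4;  a_4 = 3;  u_2 = (u_1 − 3)/11 = -1/4
  u_2 = -1/4;  a_5 = 8;  u_3 = (u_2 − 8)/11 = -3/4
  u_3 = -3/4;  a_6 = 2;  u_4 = (u_3 − 2)/11 = -1/4
Digits: (0, 0, 0, 2, 3, 8, 2).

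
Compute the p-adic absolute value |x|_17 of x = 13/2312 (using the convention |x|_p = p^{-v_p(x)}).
|13/2312|_17 = 289

Step 1 — compute v_17(x) by factoring powers of 17 out of the numerator and denominator: v_17(13/2312) = -2. Step 2 — apply |x|_p = p^{-v_p(x)} = 17^{2} = 289.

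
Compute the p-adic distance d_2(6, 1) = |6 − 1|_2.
d_2(6, 1) = 1

Step 1 — x − y = 6 − 1 = 5. Step 2 — v_2(5) = 0 (factor: 5 = (2^0 · 5); the sign does not affect v_p). Step 3 — |x − y|_2 = 2^{0} = 1.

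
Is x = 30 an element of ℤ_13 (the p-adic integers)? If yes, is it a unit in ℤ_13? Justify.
x ∈ ℤ_13^× (unit); v_13(x) = 0

ℤ_13 = {x ∈ ℚ_13 : v_13(x) ≥ 0} and ℤ_13^× = {x ∈ ℤ_13 : v_13(x) = 0}. Here v_13(30) = v_13(num) − v_13(den) = 0; compare against these criteria.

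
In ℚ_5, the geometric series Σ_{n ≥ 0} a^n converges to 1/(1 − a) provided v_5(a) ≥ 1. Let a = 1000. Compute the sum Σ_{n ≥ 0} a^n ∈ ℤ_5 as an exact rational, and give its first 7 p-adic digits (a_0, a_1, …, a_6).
Σ a^n = 1/(1 − a) = -1/999;  first 7 digits = (1, 0, 0, 3, 1, 0, 4)

v_5(a) = 3 ≥ 1, so the series converges in ℤ_5 to 1/(1 − a) = 1/(1 − 1000) = -1/999. Expand this rational in ℤ_5: compute digits iteratively via d_i = x_i mod 5, x_{i+1} = (x_i − d_i)/5. The first 7 digits are (1, 0, 0, 3, 1, 0, 4).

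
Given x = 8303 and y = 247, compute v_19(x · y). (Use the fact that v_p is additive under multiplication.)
v_19(2050841) = 3

v_p(x) = 2 (factor: 8303 = 19^2 · 23); v_p(y) = 1 (factor: 247 = 19^1 · 13). Additivity: v_p(xy) = v_p(x) + v_p(y) = 2 + 1 = 3. (Direct check: xy = 2050841 = 19^3 · (299).)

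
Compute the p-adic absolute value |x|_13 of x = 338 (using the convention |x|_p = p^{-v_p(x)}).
|338|_13 = 1/169

Step 1 — compute v_13(x) by factoring powers of 13 out of the numerator and denominator: v_13(338) = 2. Step 2 — apply |x|_p = p^{-v_p(x)} = 13^{-2} = 1/169.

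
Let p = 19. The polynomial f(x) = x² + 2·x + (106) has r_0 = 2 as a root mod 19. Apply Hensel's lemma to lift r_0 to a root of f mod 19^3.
r_2 = 1066 (mod 6859)

Hensel: r_{i+1} = r_i − f(r_i)·(f′(r_i))^{-1} mod 19^{i+2}, f′(x) = 2x + 2. Iterate:
  r_0 = 2 (mod 19)
  r_1 = 344 (mod 361)
  r_2 = 1066 (mod 6859)
Final: r = 1066 satisfies f(r) ≡ 0 mod 19^3.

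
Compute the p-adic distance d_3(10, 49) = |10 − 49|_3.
d_3(10, 49) = 1/3

Step 1 — x − y = 10 − 49 = -39. Step 2 — v_3(-39) = 1 (factor: -39 = −(3^1 · 13); the sign does not affect v_p). Step 3 — |x − y|_3 = 3^{-1} = 1/3.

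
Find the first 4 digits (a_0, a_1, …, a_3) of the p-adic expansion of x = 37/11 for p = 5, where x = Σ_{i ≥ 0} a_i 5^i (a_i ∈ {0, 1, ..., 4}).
(a_0, …, a_3) = (2, 3, 4, 0)

v_5(37/11) = 0 (numerator and denominator both coprime to 5), so x ∈ ℤ_5^×. Compute digits iteratively via a_i = x_i mod 5, x_{i+1} = (x_i − a_i)/5, with x_0 = x:
  x_0 = 37/11;  a_0 = 2;  x_1 = (x_0 − 2)/5 = 3/11
  x_1 = 3/11;  a_1 = 3;  x_2 = (x_1 − 3)/5 = -6/11
  x_2 = -6/11;  a_2 = 4;  x_3 = (x_2 − 4)/5 = -10/11
  x_3 = -10/11;  a_3 = 0;  x_4 = (x_3 − 0)/5 = -2/11
Digits: (2, 3, 4, 0).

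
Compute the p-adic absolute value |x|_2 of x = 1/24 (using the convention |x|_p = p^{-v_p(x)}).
|1/24|_2 = 8

Step 1 — compute v_2(x) by factoring powers of 2 out of the numerator and denominator: v_2(1/24) = -3. Step 2 — apply |x|_p = p^{-v_p(x)} = 2^{3} = 8.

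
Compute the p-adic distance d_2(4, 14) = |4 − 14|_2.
d_2(4, 14) = 1/2

Step 1 — x − y = 4 − 14 = -10. Step 2 — v_2(-10) = 1 (factor: -10 = −(2^1 · 5); the sign does not affect v_p). Step 3 — |x − y|_2 = 2^{-1} = 1/2.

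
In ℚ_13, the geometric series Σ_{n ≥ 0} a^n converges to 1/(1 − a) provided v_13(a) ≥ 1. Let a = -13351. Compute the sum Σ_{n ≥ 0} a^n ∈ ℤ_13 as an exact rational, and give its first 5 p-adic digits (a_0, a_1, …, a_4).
Σ a^n = 1/(1 − a) = 1/13352;  first 5 digits = (1, 0, 12, 6, 0)

v_13(a) = 2 ≥ 1, so the series converges in ℤ_13 to 1/(1 − a) = 1/(1 − (-13351)) = 1/13352. Expand this rational in ℤ_13: compute digits iteratively via d_i = x_i mod 13, x_{i+1} = (x_i − d_i)/13. The first 5 digits are (1, 0, 12, 6, 0).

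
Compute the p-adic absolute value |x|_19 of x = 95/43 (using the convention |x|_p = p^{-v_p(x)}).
|95/43|_19 = 1/19

Step 1 — compute v_19(x) by factoring powers of 19 out of the numerator and denominator: v_19(95/43) = 1. Step 2 — apply |x|_p = p^{-v_p(x)} = 19^{-1} = 1/19.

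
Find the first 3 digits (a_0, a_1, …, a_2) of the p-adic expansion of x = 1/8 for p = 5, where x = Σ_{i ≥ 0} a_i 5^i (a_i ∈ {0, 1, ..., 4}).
(a_0, …, a_2) = (2, 4, 1)

v_5(1/8) = 0 (numerator and denominator both coprime to 5), so x ∈ ℤ_5^×. Compute digits iteratively via a_i = x_i mod 5, x_{i+1} = (x_i − a_i)/5, with x_0 = x:
  x_0 = 1/8;  a_0 = 2;  x_1 = (x_0 − 2)/5 = -3/8
  x_1 = -3/8;  a_1 = 4;  x_2 = (x_1 − 4)/5 = -7/8
  x_2 = -7/8;  a_2 = 1;  x_3 = (x_2 − 1)/5 = -3/8
Digits: (2, 4, 1).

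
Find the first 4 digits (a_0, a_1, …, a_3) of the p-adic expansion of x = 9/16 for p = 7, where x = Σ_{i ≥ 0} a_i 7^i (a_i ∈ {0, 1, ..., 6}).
(a_0, …, a_3) = (1, 3, 0, 3)

v_7(9/16) = 0 (numerator and denominator both coprime to 7), so x ∈ ℤ_7^×. Compute digits iteratively via a_i = x_i mod 7, x_{i+1} = (x_i − a_i)/7, with x_0 = x:
  x_0 = 9/16;  a_0 = 1;  x_1 = (x_0 − 1)/7 = -1/16
  x_1 = -1/16;  a_1 = 3;  x_2 = (x_1 − 3)/7 = -7/16
  x_2 = -7/16;  a_2 = 0;  x_3 = (x_2 − 0)/7 = -1/16
  x_3 = -1/16;  a_3 = 3;  x_4 = (x_3 − 3)/7 = -7/16
Digits: (1, 3, 0, 3).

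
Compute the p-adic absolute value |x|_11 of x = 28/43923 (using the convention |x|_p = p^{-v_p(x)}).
|28/43923|_11 = 14641

Step 1 — compute v_11(x) by factoring powers of 11 out of the numerator and denominator: v_11(28/43923) = -4. Step 2 — apply |x|_p = p^{-v_p(x)} = 11^{4} = 14641.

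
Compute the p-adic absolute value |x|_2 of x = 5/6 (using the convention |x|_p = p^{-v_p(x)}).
|5/6|_2 = 2

Step 1 — compute v_2(x) by factoring powers of 2 out of the numerator and denominator: v_2(5/6) = -1. Step 2 — apply |x|_p = p^{-v_p(x)} = 2^{1} = 2.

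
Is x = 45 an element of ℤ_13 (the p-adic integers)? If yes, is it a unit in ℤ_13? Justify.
x ∈ ℤ_13^× (unit); v_13(x) = 0

ℤ_13 = {x ∈ ℚ_13 : v_13(x) ≥ 0} and ℤ_13^× = {x ∈ ℤ_13 : v_13(x) = 0}. Here v_13(45) = v_13(num) − v_13(den) = 0; compare against these criteria.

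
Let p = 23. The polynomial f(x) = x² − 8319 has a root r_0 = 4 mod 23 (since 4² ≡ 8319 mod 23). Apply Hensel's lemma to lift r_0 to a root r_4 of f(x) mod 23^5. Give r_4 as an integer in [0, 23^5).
r_4 = 4032617 (mod 6436343)

Hensel's recurrence: r_{i+1} = r_i − f(r_i)·(f′(r_i))^{-1} mod 23^{i+2}, with f′(x) = 2x. Iterate:
  r_0 = 4 (mod 23)
  r_1 = 50 (mod 529)
  r_2 = 5340 (mod 12167)
  r_3 = 114843 (mod 279841)
  r_4 = 4032617 (mod 6436343)
Final: r_4 = 4032617, and one checks f(r_4) ≡ 0 mod 23^5.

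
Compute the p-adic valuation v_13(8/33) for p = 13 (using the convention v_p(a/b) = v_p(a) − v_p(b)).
v_13(8/33) = 0

Factor powers of 13 from the numerator and denominator of the reduced fraction: 8 = 13^0 · 8 and 33 = 13^0 · 33. Apply v_p(a/b) = v_p(a) − v_p(b): v_13(8/33) = 0 − 0 = 0.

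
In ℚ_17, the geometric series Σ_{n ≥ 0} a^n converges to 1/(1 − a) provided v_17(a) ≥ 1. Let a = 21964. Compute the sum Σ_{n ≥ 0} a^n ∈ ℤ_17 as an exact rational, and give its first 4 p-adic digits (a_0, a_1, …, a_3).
Σ a^n = 1/(1 − a) = -1/21963;  first 4 digits = (1, 0, 8, 4)

v_17(a) = 2 ≥ 1, so the series converges in ℤ_17 to 1/(1 − a) = 1/(1 − 21964) = -1/21963. Expand this rational in ℤ_17: compute digits iteratively via d_i = x_i mod 17, x_{i+1} = (x_i − d_i)/17. The first 4 digits are (1, 0, 8, 4).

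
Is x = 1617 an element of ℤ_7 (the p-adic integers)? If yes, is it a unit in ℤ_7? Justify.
x ∈ ℤ_7 but not a unit; v_7(x) = 2 > 0

ℤ_7 = {x ∈ ℚ_7 : v_7(x) ≥ 0} and ℤ_7^× = {x ∈ ℤ_7 : v_7(x) = 0}. Here v_7(1617) = v_7(num) − v_7(den) = 2; compare against these criteria.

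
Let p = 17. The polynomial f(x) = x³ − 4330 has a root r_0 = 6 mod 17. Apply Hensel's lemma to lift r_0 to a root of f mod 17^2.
r_1 = 210 (mod 289)

Hensel: r_{i+1} = r_i − f(r_i)/f′(r_i) mod 17^{i+2}, where f′(x) = 3x². Iterate:
  r_0 = 6 (mod 17)
  r_1 = 210 (mod 289)
Final: r = 210 with f(r) ≡ 0 mod 17^2.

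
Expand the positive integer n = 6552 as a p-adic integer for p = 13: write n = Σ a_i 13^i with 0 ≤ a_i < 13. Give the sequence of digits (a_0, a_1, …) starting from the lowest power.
(a_0, a_1, …) = (0, 10, 12, 2)

Repeated division by 13 gives the digits low-to-high: 6552 = 10·13^1 + 12·13^2 + 2·13^3. Digit sequence: (0, 10, 12, 2).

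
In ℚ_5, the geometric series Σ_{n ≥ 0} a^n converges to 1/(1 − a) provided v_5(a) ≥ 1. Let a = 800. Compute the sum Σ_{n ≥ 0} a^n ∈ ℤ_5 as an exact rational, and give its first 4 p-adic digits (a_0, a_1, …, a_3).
Σ a^n = 1/(1 − a) = -1/799;  first 4 digits = (1, 0, 2, 1)

v_5(a) = 2 ≥ 1, so the series converges in ℤ_5 to 1/(1 − a) = 1/(1 − 800) = -1/799. Expand this rational in ℤ_5: compute digits iteratively via d_i = x_i mod 5, x_{i+1} = (x_i − d_i)/5. The first 4 digits are (1, 0, 2, 1).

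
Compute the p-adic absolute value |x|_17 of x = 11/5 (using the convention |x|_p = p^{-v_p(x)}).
|11/5|_17 = 1

Step 1 — compute v_17(x) by factoring powers of 17 out of the numerator and denominator: v_17(11/5) = 0. Step 2 — apply |x|_p = p^{-v_p(x)} = 17^{0} = 1.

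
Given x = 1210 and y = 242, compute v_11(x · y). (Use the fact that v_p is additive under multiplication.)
v_11(292820) = 4

v_p(x) = 2 (factor: 1210 = 11^2 · 10); v_p(y) = 2 (factor: 242 = 11^2 · 2). Additivity: v_p(xy) = v_p(x) + v_p(y) = 2 + 2 = 4. (Direct check: xy = 292820 = 11^4 · (20).)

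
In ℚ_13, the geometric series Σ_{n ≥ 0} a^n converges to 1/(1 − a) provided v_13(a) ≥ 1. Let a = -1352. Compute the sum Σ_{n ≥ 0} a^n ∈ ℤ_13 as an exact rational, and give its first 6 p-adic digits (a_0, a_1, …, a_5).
Σ a^n = 1/(1 − a) = 1/1353;  first 6 digits = (1, 0, 5, 12, 11, 4)

v_13(a) = 2 ≥ 1, so the series converges in ℤ_13 to 1/(1 − a) = 1/(1 − (-1352)) = 1/1353. Expand this rational in ℤ_13: compute digits iteratively via d_i = x_i mod 13, x_{i+1} = (x_i − d_i)/13. The first 6 digits are (1, 0, 5, 12, 11, 4).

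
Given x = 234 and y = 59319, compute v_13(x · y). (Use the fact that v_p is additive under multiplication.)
v_13(13880646) = 4

v_p(x) = 1 (factor: 234 = 13^1 · 18); v_p(y) = 3 (factor: 59319 = 13^3 · 27). Additivity: v_p(xy) = v_p(x) + v_p(y) = 1 + 3 = 4. (Direct check: xy = 13880646 = 13^4 · (486).)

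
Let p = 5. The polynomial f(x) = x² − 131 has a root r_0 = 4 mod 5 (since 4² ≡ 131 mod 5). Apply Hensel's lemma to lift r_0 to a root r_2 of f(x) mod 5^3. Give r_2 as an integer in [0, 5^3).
r_2 = 109 (mod 125)

Hensel's recurrence: r_{i+1} = r_i − f(r_i)·(f′(r_i))^{-1} mod 5^{i+2}, with f′(x) = 2x. Iterate:
  r_0 = 4 (mod 5)
  r_1 = 9 (mod 25)
  r_2 = 109 (mod 125)
Final: r_2 = 109, and one checks f(r_2) ≡ 0 mod 5^3.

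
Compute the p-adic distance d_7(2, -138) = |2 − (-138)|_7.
d_7(2, -138) = 1/7

Step 1 — x − y = 2 − (-138) = 140. Step 2 — v_7(140) = 1 (factor: 140 = (7^1 · 20); the sign does not affect v_p). Step 3 — |x − y|_7 = 7^{-1} = 1/7.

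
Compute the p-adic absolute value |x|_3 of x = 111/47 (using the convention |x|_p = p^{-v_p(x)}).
|111/47|_3 = 1/3

Step 1 — compute v_3(x) by factoring powers of 3 out of the numerator and denominator: v_3(111/47) = 1. Step 2 — apply |x|_p = p^{-v_p(x)} = 3^{-1} = 1/3.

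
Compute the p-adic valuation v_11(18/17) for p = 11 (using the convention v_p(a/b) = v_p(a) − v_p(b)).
v_11(18/17) = 0

Factor powers of 11 from the numerator and denominator of the reduced fraction: 18 = 11^0 · 18 and 17 = 11^0 · 17. Apply v_p(a/b) = v_p(a) − v_p(b): v_11(18/17) = 0 − 0 = 0.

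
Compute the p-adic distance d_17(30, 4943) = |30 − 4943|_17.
d_17(30, 4943) = 1/4913

Step 1 — x − y = 30 − 4943 = -4913. Step 2 — v_17(-4913) = 3 (factor: -4913 = −(17^3 · 1); the sign does not affect v_p). Step 3 — |x − y|_17 = 17^{-3} = 1/4913.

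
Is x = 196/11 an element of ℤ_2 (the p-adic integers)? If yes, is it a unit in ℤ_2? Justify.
x ∈ ℤ_2 but not a unit; v_2(x) = 2 > 0

ℤ_2 = {x ∈ ℚ_2 : v_2(x) ≥ 0} and ℤ_2^× = {x ∈ ℤ_2 : v_2(x) = 0}. Here v_2(196/11) = v_2(num) − v_2(den) = 2; compare against these criteria.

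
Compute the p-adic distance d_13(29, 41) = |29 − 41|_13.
d_13(29, 41) = 1

Step 1 — x − y = 29 − 41 = -12. Step 2 — v_13(-12) = 0 (factor: -12 = −(13^0 · 12); the sign does not affect v_p). Step 3 — |x − y|_13 = 13^{0} = 1.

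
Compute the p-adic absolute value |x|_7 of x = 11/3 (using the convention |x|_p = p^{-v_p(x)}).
|11/3|_7 = 1

Step 1 — compute v_7(x) by factoring powers of 7 out of the numerator and denominator: v_7(11/3) = 0. Step 2 — apply |x|_p = p^{-v_p(x)} = 7^{0} = 1.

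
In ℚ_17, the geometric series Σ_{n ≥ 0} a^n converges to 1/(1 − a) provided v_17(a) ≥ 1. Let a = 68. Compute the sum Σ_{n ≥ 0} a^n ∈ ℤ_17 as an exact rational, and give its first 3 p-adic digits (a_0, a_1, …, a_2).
Σ a^n = 1/(1 − a) = -1/67;  first 3 digits = (1, 4, 16)

v_17(a) = 1 ≥ 1, so the series converges in ℤ_17 to 1/(1 − a) = 1/(1 − 68) = -1/67. Expand this rational in ℤ_17: compute digits iteratively via d_i = x_i mod 17, x_{i+1} = (x_i − d_i)/17. The first 3 digits are (1, 4, 16).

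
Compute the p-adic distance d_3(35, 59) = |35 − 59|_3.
d_3(35, 59) = 1/3

Step 1 — x − y = 35 − 59 = -24. Step 2 — v_3(-24) = 1 (factor: -24 = −(3^1 · 8); the sign does not affect v_p). Step 3 — |x − y|_3 = 3^{-1} = 1/3.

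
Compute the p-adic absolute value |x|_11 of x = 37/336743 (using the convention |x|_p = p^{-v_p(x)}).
|37/336743|_11 = 14641

Step 1 — compute v_11(x) by factoring powers of 11 out of the numerator and denominator: v_11(37/336743) = -4. Step 2 — apply |x|_p = p^{-v_p(x)} = 11^{4} = 14641.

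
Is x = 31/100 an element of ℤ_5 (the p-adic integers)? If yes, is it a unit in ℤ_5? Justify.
x ∉ ℤ_5 (v_5(x) = -2 < 0)

ℤ_5 = {x ∈ ℚ_5 : v_5(x) ≥ 0} and ℤ_5^× = {x ∈ ℤ_5 : v_5(x) = 0}. Here v_5(31/100) = v_5(num) − v_5(den) = -2; compare against these criteria.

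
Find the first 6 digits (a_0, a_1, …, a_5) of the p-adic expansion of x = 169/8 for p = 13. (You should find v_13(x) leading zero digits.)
(a_0, …, a_5) = (0, 0, 5, 11, 4, 11)

v_13(169/8) = 2, so a_0 = ... = a_1 = 0. Factor out: x = 13^2 · u with u = 1/8 a unit in ℤ_13. Expand u iteratively via a_{v+i} = u_i mod 13, u_{i+1} = (u_i − a_{v+i})/13:
  u_0 = 1/8;  a_2 = 5;  u_1 = (u_0 − 5)/13 = -3/8
  u_1 = -3/8;  a_3 = 11;  u_2 = (u_1 − 11)/13 = -7/8
  u_2 = -7/8;  a_4 = 4;  u_3 = (u_2 − 4)/13 = -3/8
  u_3 = -3/8;  a_5 = 11;  u_4 = (u_3 − 11)/13 = -7/8
Digits: (0, 0, 5, 11, 4, 11).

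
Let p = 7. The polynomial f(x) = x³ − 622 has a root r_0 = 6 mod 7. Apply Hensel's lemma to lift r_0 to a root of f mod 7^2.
r_1 = 27 (mod 49)

Hensel: r_{i+1} = r_i − f(r_i)/f′(r_i) mod 7^{i+2}, where f′(x) = 3x². Iterate:
  r_0 = 6 (mod 7)
  r_1 = 27 (mod 49)
Final: r = 27 with f(r) ≡ 0 mod 7^2.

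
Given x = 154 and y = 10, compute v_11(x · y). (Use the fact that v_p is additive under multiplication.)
v_11(1540) = 1

v_p(x) = 1 (factor: 154 = 11^1 · 14); v_p(y) = 0 (factor: 10 = 11^0 · 10). Additivity: v_p(xy) = v_p(x) + v_p(y) = 1 + 0 = 1. (Direct check: xy = 1540 = 11^1 · (140).)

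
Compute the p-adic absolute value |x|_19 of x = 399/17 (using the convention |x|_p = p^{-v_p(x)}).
|399/17|_19 = 1/19

Step 1 — compute v_19(x) by factoring powers of 19 out of the numerator and denominator: v_19(399/17) = 1. Step 2 — apply |x|_p = p^{-v_p(x)} = 19^{-1} = 1/19.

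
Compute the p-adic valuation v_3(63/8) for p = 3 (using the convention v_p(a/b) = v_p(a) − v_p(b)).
v_3(63/8) = 2

Factor powers of 3 from the numerator and denominator of the reduced fraction: 63 = 3^2 · 7 and 8 = 3^0 · 8. Apply v_p(a/b) = v_p(a) − v_p(b): v_3(63/8) = 2 − 0 = 2.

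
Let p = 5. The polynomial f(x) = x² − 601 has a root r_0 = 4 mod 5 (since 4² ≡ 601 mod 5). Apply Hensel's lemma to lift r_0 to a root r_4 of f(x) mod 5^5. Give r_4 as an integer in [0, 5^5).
r_4 = 949 (mod 3125)

Hensel's recurrence: r_{i+1} = r_i − f(r_i)·(f′(r_i))^{-1} mod 5^{i+2}, with f′(x) = 2x. Iterate:
  r_0 = 4 (mod 5)
  r_1 = 24 (mod 25)
  r_2 = 74 (mod 125)
  r_3 = 324 (mod 625)
  r_4 = 949 (mod 3125)
Final: r_4 = 949, and one checks f(r_4) ≡ 0 mod 5^5.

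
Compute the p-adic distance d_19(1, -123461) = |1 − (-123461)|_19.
d_19(1, -123461) = 1/6859

Step 1 — x − y = 1 − (-123461) = 123462. Step 2 — v_19(123462) = 3 (factor: 123462 = (19^3 · 18); the sign does not affect v_p). Step 3 — |x − y|_19 = 19^{-3} = 1/6859.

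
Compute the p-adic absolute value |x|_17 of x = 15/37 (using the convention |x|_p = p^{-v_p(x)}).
|15/37|_17 = 1

Step 1 — compute v_17(x) by factoring powers of 17 out of the numerator and denominator: v_17(15/37) = 0. Step 2 — apply |x|_p = p^{-v_p(x)} = 17^{0} = 1.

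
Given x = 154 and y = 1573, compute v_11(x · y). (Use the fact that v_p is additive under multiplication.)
v_11(242242) = 3

v_p(x) = 1 (factor: 154 = 11^1 · 14); v_p(y) = 2 (factor: 1573 = 11^2 · 13). Additivity: v_p(xy) = v_p(x) + v_p(y) = 1 + 2 = 3. (Direct check: xy = 242242 = 11^3 · (182).)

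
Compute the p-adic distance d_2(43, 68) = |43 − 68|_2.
d_2(43, 68) = 1

Step 1 — x − y = 43 − 68 = -25. Step 2 — v_2(-25) = 0 (factor: -25 = −(2^0 · 25); the sign does not affect v_p). Step 3 — |x − y|_2 = 2^{0} = 1.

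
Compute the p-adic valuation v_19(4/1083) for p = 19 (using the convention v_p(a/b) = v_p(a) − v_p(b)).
v_19(4/1083) = -2

Factor powers of 19 from the numerator and denominator of the reduced fraction: 4 = 19^0 · 4 and 1083 = 19^2 · 3. Apply v_p(a/b) = v_p(a) − v_p(b): v_19(4/1083) = 0 − 2 = -2.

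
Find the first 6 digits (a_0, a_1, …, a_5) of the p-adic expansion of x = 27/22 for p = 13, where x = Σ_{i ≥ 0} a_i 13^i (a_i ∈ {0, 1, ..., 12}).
(a_0, …, a_5) = (3, 4, 5, 12, 2, 11)

v_13(27/22) = 0 (numerator and denominator both coprime to 13), so x ∈ ℤ_13^×. Compute digits iteratively via a_i = x_i mod 13, x_{i+1} = (x_i − a_i)/13, with x_0 = x:
  x_0 = 27/22;  a_0 = 3;  x_1 = (x_0 − 3)/13 = -3/22
  x_1 = -3/22;  a_1 = 4;  x_2 = (x_1 − 4)/13 = -7/22
  x_2 = -7/22;  a_2 = 5;  x_3 = (x_2 − 5)/13 = -9/22
  x_3 = -9/22;  a_3 = 12;  x_4 = (x_3 − 12)/13 = -21/22
  x_4 = -21/22;  a_4 = 2;  x_5 = (x_4 − 2)/13 = -5/22
  x_5 = -5/22;  a_5 = 11;  x_6 = (x_5 − 11)/13 = -19/22
Digits: (3, 4, 5, 12, 2, 11).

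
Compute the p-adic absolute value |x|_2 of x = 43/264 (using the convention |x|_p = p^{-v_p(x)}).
|43/264|_2 = 8

Step 1 — compute v_2(x) by factoring powers of 2 out of the numerator and denominator: v_2(43/264) = -3. Step 2 — apply |x|_p = p^{-v_p(x)} = 2^{3} = 8.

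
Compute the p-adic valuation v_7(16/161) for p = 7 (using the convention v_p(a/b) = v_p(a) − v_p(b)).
v_7(16/161) = -1

Factor powers of 7 from the numerator and denominator of the reduced fraction: 16 = 7^0 · 16 and 161 = 7^1 · 23. Apply v_p(a/b) = v_p(a) − v_p(b): v_7(16/161) = 0 − 1 = -1.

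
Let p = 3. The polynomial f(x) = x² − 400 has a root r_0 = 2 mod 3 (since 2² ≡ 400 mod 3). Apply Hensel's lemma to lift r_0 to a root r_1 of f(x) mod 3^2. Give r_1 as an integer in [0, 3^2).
r_1 = 2 (mod 9)

Hensel's recurrence: r_{i+1} = r_i − f(r_i)·(f′(r_i))^{-1} mod 3^{i+2}, with f′(x) = 2x. Iterate:
  r_0 = 2 (mod 3)
  r_1 = 2 (mod 9)
Final: r_1 = 2, and one checks f(r_1) ≡ 0 mod 3^2.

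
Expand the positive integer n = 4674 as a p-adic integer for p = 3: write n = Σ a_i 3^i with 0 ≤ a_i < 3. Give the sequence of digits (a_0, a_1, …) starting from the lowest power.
(a_0, a_1, …) = (0, 1, 0, 2, 0, 1, 0, 2)

Repeated division by 3 gives the digits low-to-high: 4674 = 1·3^1 + 2·3^3 + 1·3^5 + 2·3^7. Digit sequence: (0, 1, 0, 2, 0, 1, 0, 2).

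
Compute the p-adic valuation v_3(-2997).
v_3(-2997) = 4

v_3(n) is the largest exponent k such that 3^k divides n. Factor out: -2997 = -3^4 · 37. (Sign doesn't affect v_p.) So v_3(-2997) = 4.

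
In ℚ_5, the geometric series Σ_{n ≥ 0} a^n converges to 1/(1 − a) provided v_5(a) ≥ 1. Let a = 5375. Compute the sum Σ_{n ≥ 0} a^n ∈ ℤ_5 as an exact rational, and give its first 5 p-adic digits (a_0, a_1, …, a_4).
Σ a^n = 1/(1 − a) = -1/5374;  first 5 digits = (1, 0, 0, 3, 3)

v_5(a) = 3 ≥ 1, so the series converges in ℤ_5 to 1/(1 − a) = 1/(1 − 5375) = -1/5374. Expand this rational in ℤ_5: compute digits iteratively via d_i = x_i mod 5, x_{i+1} = (x_i − d_i)/5. The first 5 digits are (1, 0, 0, 3, 3).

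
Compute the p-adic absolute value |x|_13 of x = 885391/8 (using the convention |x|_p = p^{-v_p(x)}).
|885391/8|_13 = 1/28561

Step 1 — compute v_13(x) by factoring powers of 13 out of the numerator and denominator: v_13(885391/8) = 4. Step 2 — apply |x|_p = p^{-v_p(x)} = 13^{-4} = 1/28561.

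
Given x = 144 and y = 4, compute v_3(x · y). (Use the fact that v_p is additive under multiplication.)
v_3(576) = 2

v_p(x) = 2 (factor: 144 = 3^2 · 16); v_p(y) = 0 (factor: 4 = 3^0 · 4). Additivity: v_p(xy) = v_p(x) + v_p(y) = 2 + 0 = 2. (Direct check: xy = 576 = 3^2 · (64).)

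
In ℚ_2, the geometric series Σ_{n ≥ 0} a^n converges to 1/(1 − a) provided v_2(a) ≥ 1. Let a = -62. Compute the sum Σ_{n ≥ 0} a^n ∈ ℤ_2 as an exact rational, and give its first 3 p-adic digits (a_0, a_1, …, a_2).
Σ a^n = 1/(1 − a) = 1/63;  first 3 digits = (1, 1, 1)

v_2(a) = 1 ≥ 1, so the series converges in ℤ_2 to 1/(1 − a) = 1/(1 − (-62)) = 1/63. Expand this rational in ℤ_2: compute digits iteratively via d_i = x_i mod 2, x_{i+1} = (x_i − d_i)/2. The first 3 digits are (1, 1, 1).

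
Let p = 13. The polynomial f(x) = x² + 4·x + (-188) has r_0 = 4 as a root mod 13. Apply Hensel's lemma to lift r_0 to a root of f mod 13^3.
r_2 = 186 (mod 2197)

Hensel: r_{i+1} = r_i − f(r_i)·(f′(r_i))^{-1} mod 13^{i+2}, f′(x) = 2x + 4. Iterate:
  r_0 = 4 (mod 13)
  r_1 = 17 (mod 169)
  r_2 = 186 (mod 2197)
Final: r = 186 satisfies f(r) ≡ 0 mod 13^3.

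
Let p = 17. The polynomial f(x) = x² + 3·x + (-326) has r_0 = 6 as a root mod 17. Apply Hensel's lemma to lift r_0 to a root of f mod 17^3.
r_2 = 3049 (mod 4913)

Hensel: r_{i+1} = r_i − f(r_i)·(f′(r_i))^{-1} mod 17^{i+2}, f′(x) = 2x + 3. Iterate:
  r_0 = 6 (mod 17)
  r_1 = 159 (mod 289)
  r_2 = 3049 (mod 4913)
Final: r = 3049 satisfies f(r) ≡ 0 mod 17^3.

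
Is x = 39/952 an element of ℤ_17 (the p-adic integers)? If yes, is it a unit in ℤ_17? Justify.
x ∉ ℤ_17 (v_17(x) = -1 < 0)

ℤ_17 = {x ∈ ℚ_17 : v_17(x) ≥ 0} and ℤ_17^× = {x ∈ ℤ_17 : v_17(x) = 0}. Here v_17(39/952) = v_17(num) − v_17(den) = -1; compare against these criteria.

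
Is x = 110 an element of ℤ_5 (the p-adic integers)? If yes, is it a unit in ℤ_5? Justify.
x ∈ ℤ_5 but not a unit; v_5(x) = 1 > 0

ℤ_5 = {x ∈ ℚ_5 : v_5(x) ≥ 0} and ℤ_5^× = {x ∈ ℤ_5 : v_5(x) = 0}. Here v_5(110) = v_5(num) − v_5(den) = 1; compare against these criteria.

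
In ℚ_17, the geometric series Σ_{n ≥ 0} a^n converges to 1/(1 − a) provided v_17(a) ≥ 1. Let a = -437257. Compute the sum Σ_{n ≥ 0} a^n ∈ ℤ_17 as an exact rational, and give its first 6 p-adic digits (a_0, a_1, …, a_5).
Σ a^n = 1/(1 − a) = 1/437258;  first 6 digits = (1, 0, 0, 13, 11, 16)

v_17(a) = 3 ≥ 1, so the series converges in ℤ_17 to 1/(1 − a) = 1/(1 − (-437257)) = 1/437258. Expand this rational in ℤ_17: compute digits iteratively via d_i = x_i mod 17, x_{i+1} = (x_i − d_i)/17. The first 6 digits are (1, 0, 0, 13, 11, 16).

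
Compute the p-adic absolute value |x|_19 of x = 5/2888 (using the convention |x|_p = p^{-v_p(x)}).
|5/2888|_19 = 361

Step 1 — compute v_19(x) by factoring powers of 19 out of the numerator and denominator: v_19(5/2888) = -2. Step 2 — apply |x|_p = p^{-v_p(x)} = 19^{2} = 361.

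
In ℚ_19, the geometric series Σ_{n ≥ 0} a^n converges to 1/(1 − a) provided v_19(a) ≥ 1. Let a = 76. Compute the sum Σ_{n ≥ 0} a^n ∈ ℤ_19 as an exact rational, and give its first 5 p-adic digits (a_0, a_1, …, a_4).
Σ a^n = 1/(1 − a) = -1/75;  first 5 digits = (1, 4, 16, 7, 12)

v_19(a) = 1 ≥ 1, so the series converges in ℤ_19 to 1/(1 − a) = 1/(1 − 76) = -1/75. Expand this rational in ℤ_19: compute digits iteratively via d_i = x_i mod 19, x_{i+1} = (x_i − d_i)/19. The first 5 digits are (1, 4, 16, 7, 12).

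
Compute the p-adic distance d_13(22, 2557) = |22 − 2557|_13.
d_13(22, 2557) = 1/169

Step 1 — x − y = 22 − 2557 = -2535. Step 2 — v_13(-2535) = 2 (factor: -2535 = −(13^2 · 15); the sign does not affect v_p). Step 3 — |x − y|_13 = 13^{-2} = 1/169.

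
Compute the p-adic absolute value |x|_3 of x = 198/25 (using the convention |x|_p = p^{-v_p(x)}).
|198/25|_3 = 1/9

Step 1 — compute v_3(x) by factoring powers of 3 out of the numerator and denominator: v_3(198/25) = 2. Step 2 — apply |x|_p = p^{-v_p(x)} = 3^{-2} = 1/9.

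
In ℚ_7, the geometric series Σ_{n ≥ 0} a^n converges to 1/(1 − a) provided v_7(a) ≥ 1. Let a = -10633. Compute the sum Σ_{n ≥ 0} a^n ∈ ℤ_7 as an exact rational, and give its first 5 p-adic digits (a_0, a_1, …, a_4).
Σ a^n = 1/(1 − a) = 1/10634;  first 5 digits = (1, 0, 0, 4, 2)

v_7(a) = 3 ≥ 1, so the series converges in ℤ_7 to 1/(1 − a) = 1/(1 − (-10633)) = 1/10634. Expand this rational in ℤ_7: compute digits iteratively via d_i = x_i mod 7, x_{i+1} = (x_i − d_i)/7. The first 5 digits are (1, 0, 0, 4, 2).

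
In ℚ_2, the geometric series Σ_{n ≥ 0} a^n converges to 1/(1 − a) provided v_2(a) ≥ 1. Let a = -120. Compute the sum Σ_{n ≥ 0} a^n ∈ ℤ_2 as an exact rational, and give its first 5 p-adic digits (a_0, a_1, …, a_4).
Σ a^n = 1/(1 − a) = 1/121;  first 5 digits = (1, 0, 0, 1, 0)

v_2(a) = 3 ≥ 1, so the series converges in ℤ_2 to 1/(1 − a) = 1/(1 − (-120)) = 1/121. Expand this rational in ℤ_2: compute digits iteratively via d_i = x_i mod 2, x_{i+1} = (x_i − d_i)/2. The first 5 digits are (1, 0, 0, 1, 0).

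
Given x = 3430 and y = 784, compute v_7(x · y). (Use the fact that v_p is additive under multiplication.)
v_7(2689120) = 5

v_p(x) = 3 (factor: 3430 = 7^3 · 10); v_p(y) = 2 (factor: 784 = 7^2 · 16). Additivity: v_p(xy) = v_p(x) + v_p(y) = 3 + 2 = 5. (Direct check: xy = 2689120 = 7^5 · (160).)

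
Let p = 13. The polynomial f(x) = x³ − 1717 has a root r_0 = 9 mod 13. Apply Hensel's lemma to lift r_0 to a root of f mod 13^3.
r_2 = 1959 (mod 2197)

Hensel: r_{i+1} = r_i − f(r_i)/f′(r_i) mod 13^{i+2}, where f′(x) = 3x². Iterate:
  r_0 = 9 (mod 13)
  r_1 = 100 (mod 169)
  r_2 = 1959 (mod 2197)
Final: r = 1959 with f(r) ≡ 0 mod 13^3.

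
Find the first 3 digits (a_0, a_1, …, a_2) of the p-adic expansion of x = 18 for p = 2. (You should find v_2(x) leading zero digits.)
(a_0, …, a_2) = (0, 1, 0)

v_2(18) = 1, so a_0 = ... = a_0 = 0. Factor out: x = 2^1 · u with u = 9 a unit in ℤ_2. Expand u iteratively via a_{v+i} = u_i mod 2, u_{i+1} = (u_i − a_{v+i})/2:
  u_0 = 9;  a_1 = 1;  u_1 = (u_0 − 1)/2 = 4
  u_1 = 4;  a_2 = 0;  u_2 = (u_1 − 0)/2 = 2
Digits: (0, 1, 0).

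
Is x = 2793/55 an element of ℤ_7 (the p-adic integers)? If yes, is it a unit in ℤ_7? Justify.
x ∈ ℤ_7 but not a unit; v_7(x) = 2 > 0

ℤ_7 = {x ∈ ℚ_7 : v_7(x) ≥ 0} and ℤ_7^× = {x ∈ ℤ_7 : v_7(x) = 0}. Here v_7(2793/55) = v_7(num) − v_7(den) = 2; compare against these criteria.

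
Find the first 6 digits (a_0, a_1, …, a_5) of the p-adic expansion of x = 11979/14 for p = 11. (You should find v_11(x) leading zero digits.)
(a_0, …, a_5) = (0, 0, 0, 3, 10, 3)

v_11(11979/14) = 3, so a_0 = ... = a_2 = 0. Factor out: x = 11^3 · u with u = 9/14 a unit in ℤ_11. Expand u iteratively via a_{v+i} = u_i mod 11, u_{i+1} = (u_i − a_{v+i})/11:
  u_0 = 9/14;  a_3 = 3;  u_1 = (u_0 − 3)/11 = -3/14
  u_1 = -3/14;  a_4 = 10;  u_2 = (u_1 − 10)/11 = -13/14
  u_2 = -13/14;  a_5 = 3;  u_3 = (u_2 − 3)/11 = -5/14
Digits: (0, 0, 0, 3, 10, 3).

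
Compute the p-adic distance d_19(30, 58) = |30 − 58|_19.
d_19(30, 58) = 1

Step 1 — x − y = 30 − 58 = -28. Step 2 — v_19(-28) = 0 (factor: -28 = −(19^0 · 28); the sign does not affect v_p). Step 3 — |x − y|_19 = 19^{0} = 1.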